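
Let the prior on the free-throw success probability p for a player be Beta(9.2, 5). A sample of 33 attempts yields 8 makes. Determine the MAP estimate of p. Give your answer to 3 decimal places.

Prior: Beta(9.2, 5).
Data: 8 successes in 33 trials. The binomial likelihood contributes p^8(1−p)^25, so the posterior is Beta(9.2+8, 5+25) = Beta(17.2, 30).
For Beta(a, b) with a, b > 1 the mode is (a−1)/(a+b−2) = 16.2/45.2 ≈ 0.358.

p̂_MAP = 0.358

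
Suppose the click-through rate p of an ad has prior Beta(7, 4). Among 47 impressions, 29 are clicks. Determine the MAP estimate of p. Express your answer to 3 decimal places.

Prior: Beta(7, 4).
Data: 29 successes in 47 trials. The binomial likelihood contributes p^29(1−p)^18, so the posterior is Beta(7+29, 4+18) = Beta(36, 22).
For Beta(a, b) with a, b > 1 the mode is (a−1)/(a+b−2) = 35/56 ≈ 0.625.

p̂_MAP = 0.625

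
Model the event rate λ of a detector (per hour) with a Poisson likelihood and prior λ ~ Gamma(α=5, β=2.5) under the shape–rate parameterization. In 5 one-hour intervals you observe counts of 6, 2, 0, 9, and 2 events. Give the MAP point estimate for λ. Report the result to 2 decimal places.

λ̂_MAP = 3.07

Σxᵢ = 6+2+0+9+2 = 19, with n = 5.
Posterior ∝ λ^4e^(−2.5λ) · λ^19e^(−5λ) = λ^23e^(−7.5λ), i.e. Gamma(shape=24, rate=7.5).
The mode of a Gamma(a, b) with a ≥ 1 (shape–rate) is (a−1)/b = 23/7.5 ≈ 3.07.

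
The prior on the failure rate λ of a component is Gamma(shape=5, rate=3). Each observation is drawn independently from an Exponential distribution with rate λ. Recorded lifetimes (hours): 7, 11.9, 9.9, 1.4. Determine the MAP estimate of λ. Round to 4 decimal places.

The Exponential(rate=λ) likelihood is ∝ λ^n e^(−λΣtᵢ). Here n = 4 and Σtᵢ = 7 + 11.9 + 9.9 + 1.4 = 30.2.
Posterior ∝ λ^4e^(−3λ) · λ^4e^(−30.2λ) = λ^8e^(−33.2λ), i.e. Gamma(9, 33.2).
Mode = (a−1)/b = 8/33.2 ≈ 0.2410.

λ̂_MAP = 0.2410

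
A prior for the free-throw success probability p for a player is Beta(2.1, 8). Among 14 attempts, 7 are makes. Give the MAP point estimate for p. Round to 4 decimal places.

Prior: Beta(2.1, 8).
Data: 7 successes in 14 trials. The binomial likelihood contributes p^7(1−p)^7, so the posterior is Beta(2.1+7, 8+7) = Beta(9.1, 15).
For Beta(a, b) with a, b > 1 the mode is (a−1)/(a+b−2) = 8.1/22.1 ≈ 0.3665.

p̂_MAP = 0.3665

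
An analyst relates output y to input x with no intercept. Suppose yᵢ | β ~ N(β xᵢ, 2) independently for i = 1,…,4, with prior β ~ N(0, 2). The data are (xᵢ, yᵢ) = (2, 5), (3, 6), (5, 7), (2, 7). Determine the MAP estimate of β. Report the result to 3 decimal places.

β̂_MAP = 1.791

log p(β | y) = −Σ(yᵢ − βxᵢ)²/(2·2) − β²/(2·2) + const.
Setting the derivative to zero: Σxᵢ(yᵢ − βxᵢ)/2 − β/2 = 0, so β = Σxᵢyᵢ / (Σxᵢ² + σ²/τ²).
Σxᵢyᵢ = 2·5 + 3·6 + 5·7 + 2·7 = 77; Σxᵢ² = 42; σ²/τ² = 1.
β̂_MAP = 77 / (42 + 1) = 77/43 ≈ 1.791.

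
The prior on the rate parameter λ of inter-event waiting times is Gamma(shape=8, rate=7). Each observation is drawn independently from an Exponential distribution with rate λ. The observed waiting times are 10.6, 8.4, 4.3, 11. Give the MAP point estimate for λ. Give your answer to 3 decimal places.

The Exponential(rate=λ) likelihood is ∝ λ^n e^(−λΣtᵢ). Here n = 4 and Σtᵢ = 10.6 + 8.4 + 4.3 + 11 = 34.3.
Posterior ∝ λ^7e^(−7λ) · λ^4e^(−34.3λ) = λ^11e^(−41.3λ), i.e. Gamma(12, 41.3).
Mode = (a−1)/b = 11/41.3 ≈ 0.266.

λ̂_MAP = 0.266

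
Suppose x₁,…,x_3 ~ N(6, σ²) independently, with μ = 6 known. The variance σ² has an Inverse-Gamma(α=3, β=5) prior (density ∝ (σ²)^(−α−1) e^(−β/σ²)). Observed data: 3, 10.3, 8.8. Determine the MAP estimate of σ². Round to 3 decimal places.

σ̂²_MAP = 4.121

Sum of squared deviations about the known mean: SS = (3−6)² + (10.3−6)² + (8.8−6)² = 35.33.
The Normal likelihood contributes (σ²)^(−n/2) exp(−SS/(2σ²)), so the posterior is Inverse-Gamma(α + n/2, β + SS/2) = Inverse-Gamma(4.5, 22.665).
The mode of Inverse-Gamma(a, b) is b/(a+1) = 22.665/5.5 ≈ 4.121.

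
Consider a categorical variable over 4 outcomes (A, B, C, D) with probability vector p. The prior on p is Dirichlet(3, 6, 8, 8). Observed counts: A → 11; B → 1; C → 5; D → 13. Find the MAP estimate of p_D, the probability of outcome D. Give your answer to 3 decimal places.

MAP estimate of p_D = 0.392

The posterior is Dirichlet(αᵢ + nᵢ) = Dirichlet(14, 7, 13, 21).
For a Dirichlet(a₁,…,a_K) with all aᵢ > 1, the mode has j-th component (aⱼ − 1)/(Σaᵢ − K).
Here Σaᵢ = 55 and K = 4, so p_D = (21 − 1)/(55 − 4) = 20/51 ≈ 0.392.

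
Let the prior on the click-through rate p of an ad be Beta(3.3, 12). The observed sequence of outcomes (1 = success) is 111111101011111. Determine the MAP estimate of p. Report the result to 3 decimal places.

Prior: Beta(3.3, 12).
Data: 13 successes in 15 trials (from the sequence). The binomial likelihood contributes p^13(1−p)^2, so the posterior is Beta(3.3+13, 12+2) = Beta(16.3, 14).
For Beta(a, b) with a, b > 1 the mode is (a−1)/(a+b−2) = 15.3/28.3 ≈ 0.541.

p̂_MAP = 0.541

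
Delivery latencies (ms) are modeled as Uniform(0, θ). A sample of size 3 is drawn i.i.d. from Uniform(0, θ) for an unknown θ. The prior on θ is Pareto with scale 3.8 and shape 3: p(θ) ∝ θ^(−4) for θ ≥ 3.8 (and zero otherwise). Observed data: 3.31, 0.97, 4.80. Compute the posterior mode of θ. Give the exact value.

θ̂_MAP = 4.80

The Uniform(0, θ) likelihood is θ^(−n) for θ ≥ max(xᵢ), zero otherwise. Here max(xᵢ) = 4.80.
Posterior ∝ θ^(−4) · θ^(−3) = θ^(−7) on θ ≥ max(3.8, 4.80) = 4.80.
This density is strictly decreasing in θ, so the posterior mode lies at the lower boundary of the support.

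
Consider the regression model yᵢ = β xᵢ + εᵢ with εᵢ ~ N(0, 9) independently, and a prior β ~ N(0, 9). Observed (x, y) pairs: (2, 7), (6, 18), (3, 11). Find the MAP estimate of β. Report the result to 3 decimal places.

β̂_MAP = 3.100

log p(β | y) = −Σ(yᵢ − βxᵢ)²/(2·9) − β²/(2·9) + const.
Setting the derivative to zero: Σxᵢ(yᵢ − βxᵢ)/9 − β/9 = 0, so β = Σxᵢyᵢ / (Σxᵢ² + σ²/τ²).
Σxᵢyᵢ = 2·7 + 6·18 + 3·11 = 155; Σxᵢ² = 49; σ²/τ² = 1.
β̂_MAP = 155 / (49 + 1) = 155/50 ≈ 3.100.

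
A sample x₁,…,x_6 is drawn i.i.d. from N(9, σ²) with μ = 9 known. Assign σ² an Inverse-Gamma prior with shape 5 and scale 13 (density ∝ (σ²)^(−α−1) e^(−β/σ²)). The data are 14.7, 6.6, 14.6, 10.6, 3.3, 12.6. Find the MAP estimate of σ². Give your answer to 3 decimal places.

Sum of squared deviations about the known mean: SS = (14.7−9)² + (6.6−9)² + (14.6−9)² + (10.6−9)² + (3.3−9)² + (12.6−9)² = 117.62.
The Normal likelihood contributes (σ²)^(−n/2) exp(−SS/(2σ²)), so the posterior is Inverse-Gamma(α + n/2, β + SS/2) = Inverse-Gamma(8, 71.81).
The mode of Inverse-Gamma(a, b) is b/(a+1) = 71.81/9 ≈ 7.979.

σ̂²_MAP = 7.979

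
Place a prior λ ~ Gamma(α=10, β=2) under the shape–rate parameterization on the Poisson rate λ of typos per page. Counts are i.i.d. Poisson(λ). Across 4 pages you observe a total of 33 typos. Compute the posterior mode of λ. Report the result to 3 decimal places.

Σxᵢ = 33, n = 4.
Posterior ∝ λ^9e^(−2λ) · λ^33e^(−4λ) = λ^42e^(−6λ), i.e. Gamma(shape=43, rate=6).
The mode of a Gamma(a, b) with a ≥ 1 (shape–rate) is (a−1)/b = 42/6 ≈ 7.000.

λ̂_MAP = 7.000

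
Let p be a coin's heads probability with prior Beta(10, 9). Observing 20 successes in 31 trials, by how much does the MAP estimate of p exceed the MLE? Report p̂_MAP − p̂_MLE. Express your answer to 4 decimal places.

Posterior is Beta(30, 20); MAP = (30−1)/(50−2) = 29/48 ≈ 0.60417.
MLE ignores the prior: p̂_MLE = k/n = 20/31 ≈ 0.64516.
Difference = 29/48 − 20/31 = -61/1488 ≈ -0.0410.

MAP − MLE = -0.0410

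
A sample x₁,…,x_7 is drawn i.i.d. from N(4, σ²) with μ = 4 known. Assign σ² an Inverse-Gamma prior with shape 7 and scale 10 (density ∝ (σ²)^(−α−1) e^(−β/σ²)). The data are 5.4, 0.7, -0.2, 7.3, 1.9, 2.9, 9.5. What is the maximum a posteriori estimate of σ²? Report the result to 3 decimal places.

Sum of squared deviations about the known mean: SS = (5.4−4)² + (0.7−4)² + (-0.2−4)² + (7.3−4)² + (1.9−4)² + (2.9−4)² + (9.5−4)² = 77.25.
The Normal likelihood contributes (σ²)^(−n/2) exp(−SS/(2σ²)), so the posterior is Inverse-Gamma(α + n/2, β + SS/2) = Inverse-Gamma(10.5, 48.625).
The mode of Inverse-Gamma(a, b) is b/(a+1) = 48.625/11.5 ≈ 4.228.

σ̂²_MAP = 4.228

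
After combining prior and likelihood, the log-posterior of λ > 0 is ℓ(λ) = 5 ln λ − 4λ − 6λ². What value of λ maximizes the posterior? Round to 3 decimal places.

ℓ'(λ) = 5/λ − 4 − 12λ. Setting this to zero and multiplying by λ: 12λ² + 4λ − 5 = 0.
λ = (−4 + √(4² + 4·12·5)) / (2·12) = (−4 + √256) / 24 = (−4 + 16)/24 = 1/2.
ℓ''(λ) = −5/λ² − 12 < 0, confirming a maximum.

λ̂_MAP = 0.500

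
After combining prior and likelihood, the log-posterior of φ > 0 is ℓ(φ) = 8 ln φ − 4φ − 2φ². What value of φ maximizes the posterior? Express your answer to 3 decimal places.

φ̂_MAP = 1.000

ℓ'(φ) = 8/φ − 4 − 4φ. Setting this to zero and multiplying by φ: 4φ² + 4φ − 8 = 0.
φ = (−4 + √(4² + 4·4·8)) / (2·4) = (−4 + √144) / 8 = (−4 + 12)/8 = 1.
ℓ''(φ) = −8/φ² − 4 < 0, confirming a maximum.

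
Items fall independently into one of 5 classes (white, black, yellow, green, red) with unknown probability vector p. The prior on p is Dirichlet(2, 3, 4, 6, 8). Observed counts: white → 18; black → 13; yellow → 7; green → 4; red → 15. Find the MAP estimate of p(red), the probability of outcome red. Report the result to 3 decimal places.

MAP estimate of p(red) = 0.293

The posterior is Dirichlet(αᵢ + nᵢ) = Dirichlet(20, 16, 11, 10, 23).
For a Dirichlet(a₁,…,a_K) with all aᵢ > 1, the mode has j-th component (aⱼ − 1)/(Σaᵢ − K).
Here Σaᵢ = 80 and K = 5, so p(red) = (23 − 1)/(80 − 5) = 22/75 ≈ 0.293.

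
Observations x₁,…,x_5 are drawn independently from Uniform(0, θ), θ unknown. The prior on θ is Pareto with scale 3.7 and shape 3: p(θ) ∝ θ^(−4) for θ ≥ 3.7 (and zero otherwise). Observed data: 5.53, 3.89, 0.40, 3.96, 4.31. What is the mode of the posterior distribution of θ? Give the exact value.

The Uniform(0, θ) likelihood is θ^(−n) for θ ≥ max(xᵢ), zero otherwise. Here max(xᵢ) = 5.53.
Posterior ∝ θ^(−4) · θ^(−5) = θ^(−9) on θ ≥ max(3.7, 5.53) = 5.53.
This density is strictly decreasing in θ, so the posterior mode lies at the lower boundary of the support.

θ̂_MAP = 5.53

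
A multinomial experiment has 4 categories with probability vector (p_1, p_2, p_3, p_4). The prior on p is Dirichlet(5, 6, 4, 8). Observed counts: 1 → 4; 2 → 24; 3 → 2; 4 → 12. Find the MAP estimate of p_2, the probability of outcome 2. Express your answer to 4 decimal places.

MAP estimate: 0.4754

The posterior is Dirichlet(αᵢ + nᵢ) = Dirichlet(9, 30, 6, 20).
For a Dirichlet(a₁,…,a_K) with all aᵢ > 1, the mode has j-th component (aⱼ − 1)/(Σaᵢ − K).
Here Σaᵢ = 65 and K = 4, so p_2 = (30 − 1)/(65 − 4) = 29/61 ≈ 0.4754.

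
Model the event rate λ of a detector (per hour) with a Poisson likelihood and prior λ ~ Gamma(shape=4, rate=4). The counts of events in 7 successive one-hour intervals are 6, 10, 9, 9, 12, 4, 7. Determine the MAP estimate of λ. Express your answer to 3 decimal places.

Σxᵢ = 6+10+9+9+12+4+7 = 57, with n = 7.
Posterior ∝ λ^3e^(−4λ) · λ^57e^(−7λ) = λ^60e^(−11λ), i.e. Gamma(shape=61, rate=11).
The mode of a Gamma(a, b) with a ≥ 1 (shape–rate) is (a−1)/b = 60/11 ≈ 5.455.

λ̂_MAP = 5.455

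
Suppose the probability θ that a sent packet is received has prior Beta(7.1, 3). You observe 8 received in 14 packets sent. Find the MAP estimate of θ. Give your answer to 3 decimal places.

θ̂_MAP = 0.638

Prior: Beta(7.1, 3).
Data: 8 successes in 14 trials. The binomial likelihood contributes θ^8(1−θ)^6, so the posterior is Beta(7.1+8, 3+6) = Beta(15.1, 9).
For Beta(a, b) with a, b > 1 the mode is (a−1)/(a+b−2) = 14.1/22.1 ≈ 0.638.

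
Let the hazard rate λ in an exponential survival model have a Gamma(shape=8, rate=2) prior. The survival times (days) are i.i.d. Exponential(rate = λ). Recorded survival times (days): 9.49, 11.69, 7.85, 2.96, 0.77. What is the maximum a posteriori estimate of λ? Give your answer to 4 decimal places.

λ̂_MAP = 0.3452

The Exponential(rate=λ) likelihood is ∝ λ^n e^(−λΣtᵢ). Here n = 5 and Σtᵢ = 9.49 + 11.69 + 7.85 + 2.96 + 0.77 = 32.76.
Posterior ∝ λ^7e^(−2λ) · λ^5e^(−32.76λ) = λ^12e^(−34.76λ), i.e. Gamma(13, 34.76).
Mode = (a−1)/b = 12/34.76 ≈ 0.3452.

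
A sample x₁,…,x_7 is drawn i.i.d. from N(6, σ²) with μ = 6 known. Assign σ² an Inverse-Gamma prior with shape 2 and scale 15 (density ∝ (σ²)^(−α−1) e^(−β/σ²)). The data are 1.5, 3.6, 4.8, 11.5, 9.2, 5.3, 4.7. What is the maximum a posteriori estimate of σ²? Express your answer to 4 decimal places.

Sum of squared deviations about the known mean: SS = (1.5−6)² + (3.6−6)² + (4.8−6)² + (11.5−6)² + (9.2−6)² + (5.3−6)² + (4.7−6)² = 70.12.
The Normal likelihood contributes (σ²)^(−n/2) exp(−SS/(2σ²)), so the posterior is Inverse-Gamma(α + n/2, β + SS/2) = Inverse-Gamma(5.5, 50.06).
The mode of Inverse-Gamma(a, b) is b/(a+1) = 50.06/6.5 ≈ 7.7015.

σ̂²_MAP = 7.7015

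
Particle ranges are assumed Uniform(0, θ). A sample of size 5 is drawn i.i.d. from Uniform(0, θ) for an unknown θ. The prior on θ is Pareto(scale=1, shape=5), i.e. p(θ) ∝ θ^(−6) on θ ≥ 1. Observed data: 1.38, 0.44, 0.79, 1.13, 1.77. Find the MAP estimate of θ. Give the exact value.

The Uniform(0, θ) likelihood is θ^(−n) for θ ≥ max(xᵢ), zero otherwise. Here max(xᵢ) = 1.77.
Posterior ∝ θ^(−6) · θ^(−5) = θ^(−11) on θ ≥ max(1, 1.77) = 1.77.
This density is strictly decreasing in θ, so the posterior mode lies at the lower boundary of the support.

θ̂_MAP = 1.77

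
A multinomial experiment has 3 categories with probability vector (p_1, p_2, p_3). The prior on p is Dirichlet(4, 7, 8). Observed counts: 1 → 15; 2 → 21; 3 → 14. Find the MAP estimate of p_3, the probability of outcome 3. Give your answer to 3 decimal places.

MAP estimate: 0.318

The posterior is Dirichlet(αᵢ + nᵢ) = Dirichlet(19, 28, 22).
For a Dirichlet(a₁,…,a_K) with all aᵢ > 1, the mode has j-th component (aⱼ − 1)/(Σaᵢ − K).
Here Σaᵢ = 69 and K = 3, so p_3 = (22 − 1)/(69 − 3) = 21/66 ≈ 0.318.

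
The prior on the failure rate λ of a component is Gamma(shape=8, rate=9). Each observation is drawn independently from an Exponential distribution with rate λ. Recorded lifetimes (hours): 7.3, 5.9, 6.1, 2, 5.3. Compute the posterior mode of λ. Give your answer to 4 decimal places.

λ̂_MAP = 0.3371

The Exponential(rate=λ) likelihood is ∝ λ^n e^(−λΣtᵢ). Here n = 5 and Σtᵢ = 7.3 + 5.9 + 6.1 + 2 + 5.3 = 26.6.
Posterior ∝ λ^7e^(−9λ) · λ^5e^(−26.6λ) = λ^12e^(−35.6λ), i.e. Gamma(13, 35.6).
Mode = (a−1)/b = 12/35.6 ≈ 0.3371.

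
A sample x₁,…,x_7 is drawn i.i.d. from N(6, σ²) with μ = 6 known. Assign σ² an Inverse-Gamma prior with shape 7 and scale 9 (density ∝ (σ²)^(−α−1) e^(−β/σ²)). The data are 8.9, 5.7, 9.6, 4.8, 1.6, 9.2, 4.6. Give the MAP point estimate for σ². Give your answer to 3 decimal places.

Sum of squared deviations about the known mean: SS = (8.9−6)² + (5.7−6)² + (9.6−6)² + (4.8−6)² + (1.6−6)² + (9.2−6)² + (4.6−6)² = 54.46.
The Normal likelihood contributes (σ²)^(−n/2) exp(−SS/(2σ²)), so the posterior is Inverse-Gamma(α + n/2, β + SS/2) = Inverse-Gamma(10.5, 36.23).
The mode of Inverse-Gamma(a, b) is b/(a+1) = 36.23/11.5 ≈ 3.150.

σ̂²_MAP = 3.150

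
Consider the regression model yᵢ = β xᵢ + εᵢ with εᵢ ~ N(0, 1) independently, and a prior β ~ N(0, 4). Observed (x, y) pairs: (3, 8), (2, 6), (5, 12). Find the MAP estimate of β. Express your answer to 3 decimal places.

β̂_MAP = 2.510

log p(β | y) = −Σ(yᵢ − βxᵢ)²/(2·1) − β²/(2·4) + const.
Setting the derivative to zero: Σxᵢ(yᵢ − βxᵢ)/1 − β/4 = 0, so β = Σxᵢyᵢ / (Σxᵢ² + σ²/τ²).
Σxᵢyᵢ = 3·8 + 2·6 + 5·12 = 96; Σxᵢ² = 38; σ²/τ² = 0.25.
β̂_MAP = 96 / (38 + 0.25) = 96/38.25 ≈ 2.510.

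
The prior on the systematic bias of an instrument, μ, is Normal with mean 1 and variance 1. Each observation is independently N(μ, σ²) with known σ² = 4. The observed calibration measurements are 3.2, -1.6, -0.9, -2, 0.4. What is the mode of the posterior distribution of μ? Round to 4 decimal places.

μ̂_MAP = 0.3444

n = 5; x̄ = (3.2 + (-1.6) + (-0.9) + (-2) + 0.4)/5 = -0.9/5 = -0.18.
For a Normal prior and Normal likelihood with known variance, the posterior is Normal; its mode equals its mean, the precision-weighted average.
Prior precision 1/σ₀² = 1/1 = 1; data precision n/σ² = 5/4 = 1.25.
μ̂ = (1·1 + 1.25·(-0.18)) / (1 + 1.25) = 0.775/2.25 = 31/90 ≈ 0.3444.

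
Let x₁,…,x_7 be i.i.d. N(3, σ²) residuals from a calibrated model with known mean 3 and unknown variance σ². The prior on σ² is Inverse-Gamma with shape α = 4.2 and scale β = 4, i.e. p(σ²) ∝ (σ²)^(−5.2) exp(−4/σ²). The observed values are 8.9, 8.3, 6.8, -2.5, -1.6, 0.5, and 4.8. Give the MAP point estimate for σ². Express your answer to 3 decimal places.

σ̂²_MAP = 8.405

Sum of squared deviations about the known mean: SS = (8.9−3)² + (8.3−3)² + (6.8−3)² + (-2.5−3)² + (-1.6−3)² + (0.5−3)² + (4.8−3)² = 138.24.
The Normal likelihood contributes (σ²)^(−n/2) exp(−SS/(2σ²)), so the posterior is Inverse-Gamma(α + n/2, β + SS/2) = Inverse-Gamma(7.7, 73.12).
The mode of Inverse-Gamma(a, b) is b/(a+1) = 73.12/8.7 ≈ 8.405.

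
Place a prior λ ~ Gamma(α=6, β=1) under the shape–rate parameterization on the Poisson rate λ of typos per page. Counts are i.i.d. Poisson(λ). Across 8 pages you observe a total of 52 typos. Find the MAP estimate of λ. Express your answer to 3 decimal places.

Σxᵢ = 52, n = 8.
Posterior ∝ λ^5e^(−1λ) · λ^52e^(−8λ) = λ^57e^(−9λ), i.e. Gamma(shape=58, rate=9).
The mode of a Gamma(a, b) with a ≥ 1 (shape–rate) is (a−1)/b = 57/9 ≈ 6.333.

λ̂_MAP = 6.333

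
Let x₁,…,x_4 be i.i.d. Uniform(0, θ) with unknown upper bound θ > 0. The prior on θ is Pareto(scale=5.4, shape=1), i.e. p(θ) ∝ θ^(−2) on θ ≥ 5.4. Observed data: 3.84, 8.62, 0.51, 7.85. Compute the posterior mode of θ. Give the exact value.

θ̂_MAP = 8.62

The Uniform(0, θ) likelihood is θ^(−n) for θ ≥ max(xᵢ), zero otherwise. Here max(xᵢ) = 8.62.
Posterior ∝ θ^(−2) · θ^(−4) = θ^(−6) on θ ≥ max(5.4, 8.62) = 8.62.
This density is strictly decreasing in θ, so the posterior mode lies at the lower boundary of the support.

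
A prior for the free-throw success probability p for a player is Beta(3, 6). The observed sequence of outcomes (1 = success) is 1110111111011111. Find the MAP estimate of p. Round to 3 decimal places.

Prior: Beta(3, 6).
Data: 14 successes in 16 trials (from the sequence). The binomial likelihood contributes p^14(1−p)^2, so the posterior is Beta(3+14, 6+2) = Beta(17, 8).
For Beta(a, b) with a, b > 1 the mode is (a−1)/(a+b−2) = 16/23 ≈ 0.696.

p̂_MAP = 0.696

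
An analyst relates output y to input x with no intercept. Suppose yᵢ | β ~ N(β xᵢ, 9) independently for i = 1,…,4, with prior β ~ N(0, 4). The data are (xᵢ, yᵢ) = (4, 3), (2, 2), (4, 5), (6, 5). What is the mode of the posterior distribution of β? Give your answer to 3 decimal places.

β̂_MAP = 0.889

log p(β | y) = −Σ(yᵢ − βxᵢ)²/(2·9) − β²/(2·4) + const.
Setting the derivative to zero: Σxᵢ(yᵢ − βxᵢ)/9 − β/4 = 0, so β = Σxᵢyᵢ / (Σxᵢ² + σ²/τ²).
Σxᵢyᵢ = 4·3 + 2·2 + 4·5 + 6·5 = 66; Σxᵢ² = 72; σ²/τ² = 2.25.
β̂_MAP = 66 / (72 + 2.25) = 66/74.25 ≈ 0.889.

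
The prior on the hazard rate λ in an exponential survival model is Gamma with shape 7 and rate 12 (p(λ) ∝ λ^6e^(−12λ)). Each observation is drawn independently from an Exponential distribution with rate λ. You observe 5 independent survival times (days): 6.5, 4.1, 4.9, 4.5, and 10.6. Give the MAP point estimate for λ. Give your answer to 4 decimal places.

λ̂_MAP = 0.2582

The Exponential(rate=λ) likelihood is ∝ λ^n e^(−λΣtᵢ). Here n = 5 and Σtᵢ = 6.5 + 4.1 + 4.9 + 4.5 + 10.6 = 30.6.
Posterior ∝ λ^6e^(−12λ) · λ^5e^(−30.6λ) = λ^11e^(−42.6λ), i.e. Gamma(12, 42.6).
Mode = (a−1)/b = 11/42.6 ≈ 0.2582.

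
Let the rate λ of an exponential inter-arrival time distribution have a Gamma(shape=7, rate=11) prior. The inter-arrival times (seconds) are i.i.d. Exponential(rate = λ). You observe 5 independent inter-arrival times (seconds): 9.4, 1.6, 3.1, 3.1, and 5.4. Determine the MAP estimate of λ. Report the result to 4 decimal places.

λ̂_MAP = 0.3274

The Exponential(rate=λ) likelihood is ∝ λ^n e^(−λΣtᵢ). Here n = 5 and Σtᵢ = 9.4 + 1.6 + 3.1 + 3.1 + 5.4 = 22.6.
Posterior ∝ λ^6e^(−11λ) · λ^5e^(−22.6λ) = λ^11e^(−33.6λ), i.e. Gamma(12, 33.6).
Mode = (a−1)/b = 11/33.6 ≈ 0.3274.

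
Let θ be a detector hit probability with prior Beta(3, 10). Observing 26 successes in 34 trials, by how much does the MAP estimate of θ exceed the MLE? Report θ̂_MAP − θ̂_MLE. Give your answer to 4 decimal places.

MAP − MLE = -0.1425

Posterior is Beta(29, 18); MAP = (29−1)/(47−2) = 28/45 ≈ 0.62222.
MLE ignores the prior: θ̂_MLE = k/n = 26/34 ≈ 0.76471.
Difference = 28/45 − 26/34 = -109/765 ≈ -0.1425.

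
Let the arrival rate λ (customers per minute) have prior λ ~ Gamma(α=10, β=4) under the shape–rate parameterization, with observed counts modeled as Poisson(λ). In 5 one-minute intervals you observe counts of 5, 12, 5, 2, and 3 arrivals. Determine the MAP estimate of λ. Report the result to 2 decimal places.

Σxᵢ = 5+12+5+2+3 = 27, with n = 5.
Posterior ∝ λ^9e^(−4λ) · λ^27e^(−5λ) = λ^36e^(−9λ), i.e. Gamma(shape=37, rate=9).
The mode of a Gamma(a, b) with a ≥ 1 (shape–rate) is (a−1)/b = 36/9 ≈ 4.00.

λ̂_MAP = 4.00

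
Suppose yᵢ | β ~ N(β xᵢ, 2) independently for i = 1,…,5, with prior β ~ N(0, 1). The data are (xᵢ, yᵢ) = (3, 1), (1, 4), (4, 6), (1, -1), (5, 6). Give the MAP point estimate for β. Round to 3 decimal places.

β̂_MAP = 1.111

log p(β | y) = −Σ(yᵢ − βxᵢ)²/(2·2) − β²/(2·1) + const.
Setting the derivative to zero: Σxᵢ(yᵢ − βxᵢ)/2 − β/1 = 0, so β = Σxᵢyᵢ / (Σxᵢ² + σ²/τ²).
Σxᵢyᵢ = 3·1 + 1·4 + 4·6 + 1·(-1) + 5·6 = 60; Σxᵢ² = 52; σ²/τ² = 2.
β̂_MAP = 60 / (52 + 2) = 60/54 ≈ 1.111.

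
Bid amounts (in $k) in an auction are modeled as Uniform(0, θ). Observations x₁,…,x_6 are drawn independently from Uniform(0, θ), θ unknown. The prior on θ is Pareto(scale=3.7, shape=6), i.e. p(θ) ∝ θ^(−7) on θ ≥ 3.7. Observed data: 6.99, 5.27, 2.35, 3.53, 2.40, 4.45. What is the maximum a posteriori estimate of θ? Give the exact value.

The Uniform(0, θ) likelihood is θ^(−n) for θ ≥ max(xᵢ), zero otherwise. Here max(xᵢ) = 6.99.
Posterior ∝ θ^(−7) · θ^(−6) = θ^(−13) on θ ≥ max(3.7, 6.99) = 6.99.
This density is strictly decreasing in θ, so the posterior mode lies at the lower boundary of the support.

θ̂_MAP = 6.99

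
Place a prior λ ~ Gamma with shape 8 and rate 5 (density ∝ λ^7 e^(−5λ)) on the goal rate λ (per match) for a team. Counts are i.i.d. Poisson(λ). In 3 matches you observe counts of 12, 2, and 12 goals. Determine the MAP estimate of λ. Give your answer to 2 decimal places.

Σxᵢ = 12+2+12 = 26, with n = 3.
Posterior ∝ λ^7e^(−5λ) · λ^26e^(−3λ) = λ^33e^(−8λ), i.e. Gamma(shape=34, rate=8).
The mode of a Gamma(a, b) with a ≥ 1 (shape–rate) is (a−1)/b = 33/8 ≈ 4.13.

λ̂_MAP = 4.13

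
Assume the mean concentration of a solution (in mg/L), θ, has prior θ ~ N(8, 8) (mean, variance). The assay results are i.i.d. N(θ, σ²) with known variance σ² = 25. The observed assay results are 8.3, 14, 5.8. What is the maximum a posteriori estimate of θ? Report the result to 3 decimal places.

θ̂_MAP = 8.669

n = 3; x̄ = (8.3 + 14 + 5.8)/3 = 28.1/3 = 281/30 ≈ 9.3667.
For a Normal prior and Normal likelihood with known variance, the posterior is Normal; its mode equals its mean, the precision-weighted average.
Prior precision 1/σ₀² = 1/8 = 0.125; data precision n/σ² = 3/25 = 0.12.
θ̂ = (0.125·8 + 0.12·(281/30)) / (0.125 + 0.12) = 2.124/0.245 = 2124/245 ≈ 8.669.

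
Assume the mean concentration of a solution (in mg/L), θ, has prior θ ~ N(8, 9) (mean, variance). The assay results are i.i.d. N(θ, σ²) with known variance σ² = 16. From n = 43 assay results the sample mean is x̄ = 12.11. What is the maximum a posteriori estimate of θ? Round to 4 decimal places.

θ̂_MAP = 11.9468

n = 43, x̄ = 12.11.
For a Normal prior and Normal likelihood with known variance, the posterior is Normal; its mode equals its mean, the precision-weighted average.
Prior precision 1/σ₀² = 1/9; data precision n/σ² = 43/16 = 2.6875.
θ̂ = ((1/9)·8 + 2.6875·12.11) / (1/9 + 2.6875) = (481457/14400)/(403/144) = 481457/40300 ≈ 11.9468.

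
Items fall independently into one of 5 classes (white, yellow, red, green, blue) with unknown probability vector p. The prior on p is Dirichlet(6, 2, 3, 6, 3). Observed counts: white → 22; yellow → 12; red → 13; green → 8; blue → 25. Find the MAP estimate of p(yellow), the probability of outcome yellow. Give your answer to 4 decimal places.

MAP estimate of p(yellow) = 0.1368

The posterior is Dirichlet(αᵢ + nᵢ) = Dirichlet(28, 14, 16, 14, 28).
For a Dirichlet(a₁,…,a_K) with all aᵢ > 1, the mode has j-th component (aⱼ − 1)/(Σaᵢ − K).
Here Σaᵢ = 100 and K = 5, so p(yellow) = (14 − 1)/(100 − 5) = 13/95 ≈ 0.1368.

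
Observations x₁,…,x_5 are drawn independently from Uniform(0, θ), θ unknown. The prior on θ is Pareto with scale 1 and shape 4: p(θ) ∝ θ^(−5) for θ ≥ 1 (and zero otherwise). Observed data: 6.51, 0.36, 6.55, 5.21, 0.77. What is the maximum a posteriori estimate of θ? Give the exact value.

The Uniform(0, θ) likelihood is θ^(−n) for θ ≥ max(xᵢ), zero otherwise. Here max(xᵢ) = 6.55.
Posterior ∝ θ^(−5) · θ^(−5) = θ^(−10) on θ ≥ max(1, 6.55) = 6.55.
This density is strictly decreasing in θ, so the posterior mode lies at the lower boundary of the support.

θ̂_MAP = 6.55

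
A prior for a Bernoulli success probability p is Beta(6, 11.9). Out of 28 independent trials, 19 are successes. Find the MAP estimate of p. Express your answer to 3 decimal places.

p̂_MAP = 0.547

Prior: Beta(6, 11.9).
Data: 19 successes in 28 trials. The binomial likelihood contributes p^19(1−p)^9, so the posterior is Beta(6+19, 11.9+9) = Beta(25, 20.9).
For Beta(a, b) with a, b > 1 the mode is (a−1)/(a+b−2) = 24/43.9 ≈ 0.547.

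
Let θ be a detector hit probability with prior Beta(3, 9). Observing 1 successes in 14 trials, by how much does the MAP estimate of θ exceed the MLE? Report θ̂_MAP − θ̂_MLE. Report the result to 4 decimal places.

MAP − MLE = 0.0536

Posterior is Beta(4, 22); MAP = (4−1)/(26−2) = 3/24 ≈ 0.12500.
MLE ignores the prior: θ̂_MLE = k/n = 1/14 ≈ 0.07143.
Difference = 3/24 − 1/14 = 3/56 ≈ 0.0536.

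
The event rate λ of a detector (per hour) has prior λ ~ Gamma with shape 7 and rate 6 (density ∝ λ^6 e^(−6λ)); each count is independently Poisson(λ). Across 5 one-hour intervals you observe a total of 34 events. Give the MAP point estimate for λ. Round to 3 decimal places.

Σxᵢ = 34, n = 5.
Posterior ∝ λ^6e^(−6λ) · λ^34e^(−5λ) = λ^40e^(−11λ), i.e. Gamma(shape=41, rate=11).
The mode of a Gamma(a, b) with a ≥ 1 (shape–rate) is (a−1)/b = 40/11 ≈ 3.636.

λ̂_MAP = 3.636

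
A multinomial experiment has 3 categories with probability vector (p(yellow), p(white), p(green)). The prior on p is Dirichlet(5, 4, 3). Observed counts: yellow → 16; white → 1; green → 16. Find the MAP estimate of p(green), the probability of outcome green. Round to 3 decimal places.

The posterior is Dirichlet(αᵢ + nᵢ) = Dirichlet(21, 5, 19).
For a Dirichlet(a₁,…,a_K) with all aᵢ > 1, the mode has j-th component (aⱼ − 1)/(Σaᵢ − K).
Here Σaᵢ = 45 and K = 3, so p(green) = (19 − 1)/(45 − 3) = 18/42 ≈ 0.429.

MAP estimate of p(green) = 0.429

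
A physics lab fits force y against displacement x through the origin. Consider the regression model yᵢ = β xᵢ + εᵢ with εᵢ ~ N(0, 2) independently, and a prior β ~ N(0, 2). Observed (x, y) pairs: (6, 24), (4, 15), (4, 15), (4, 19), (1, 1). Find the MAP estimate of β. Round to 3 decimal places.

log p(β | y) = −Σ(yᵢ − βxᵢ)²/(2·2) − β²/(2·2) + const.
Setting the derivative to zero: Σxᵢ(yᵢ − βxᵢ)/2 − β/2 = 0, so β = Σxᵢyᵢ / (Σxᵢ² + σ²/τ²).
Σxᵢyᵢ = 6·24 + 4·15 + 4·15 + 4·19 + 1·1 = 341; Σxᵢ² = 85; σ²/τ² = 1.
β̂_MAP = 341 / (85 + 1) = 341/86 ≈ 3.965.

β̂_MAP = 3.965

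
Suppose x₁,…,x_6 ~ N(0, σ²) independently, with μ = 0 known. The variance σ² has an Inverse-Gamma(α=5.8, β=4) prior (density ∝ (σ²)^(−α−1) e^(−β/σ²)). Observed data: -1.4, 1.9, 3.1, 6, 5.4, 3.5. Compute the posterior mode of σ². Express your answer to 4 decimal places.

σ̂²_MAP = 5.1321

Sum of squared deviations about the known mean: SS = (-1.4−0)² + (1.9−0)² + (3.1−0)² + (6−0)² + (5.4−0)² + (3.5−0)² = 92.59.
The Normal likelihood contributes (σ²)^(−n/2) exp(−SS/(2σ²)), so the posterior is Inverse-Gamma(α + n/2, β + SS/2) = Inverse-Gamma(8.8, 50.295).
The mode of Inverse-Gamma(a, b) is b/(a+1) = 50.295/9.8 ≈ 5.1321.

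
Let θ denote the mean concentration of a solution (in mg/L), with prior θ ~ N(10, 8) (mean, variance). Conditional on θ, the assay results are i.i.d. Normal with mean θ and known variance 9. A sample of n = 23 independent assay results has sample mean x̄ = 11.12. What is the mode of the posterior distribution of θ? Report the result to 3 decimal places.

θ̂_MAP = 11.068

n = 23, x̄ = 11.12.
For a Normal prior and Normal likelihood with known variance, the posterior is Normal; its mode equals its mean, the precision-weighted average.
Prior precision 1/σ₀² = 1/8 = 0.125; data precision n/σ² = 23/9.
θ̂ = (0.125·10 + (23/9)·11.12) / (0.125 + 23/9) = (26701/900)/(193/72) = 53402/4825 ≈ 11.068.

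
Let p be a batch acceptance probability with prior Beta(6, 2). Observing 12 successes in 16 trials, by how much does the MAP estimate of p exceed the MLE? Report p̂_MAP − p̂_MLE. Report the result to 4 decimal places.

MAP − MLE = 0.0227

Posterior is Beta(18, 6); MAP = (18−1)/(24−2) = 17/22 ≈ 0.77273.
MLE ignores the prior: p̂_MLE = k/n = 12/16 ≈ 0.75000.
Difference = 17/22 − 12/16 = 1/44 ≈ 0.0227.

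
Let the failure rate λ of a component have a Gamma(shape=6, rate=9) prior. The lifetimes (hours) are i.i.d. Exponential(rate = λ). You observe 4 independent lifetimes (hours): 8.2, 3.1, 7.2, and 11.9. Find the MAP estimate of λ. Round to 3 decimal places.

λ̂_MAP = 0.228

The Exponential(rate=λ) likelihood is ∝ λ^n e^(−λΣtᵢ). Here n = 4 and Σtᵢ = 8.2 + 3.1 + 7.2 + 11.9 = 30.4.
Posterior ∝ λ^5e^(−9λ) · λ^4e^(−30.4λ) = λ^9e^(−39.4λ), i.e. Gamma(10, 39.4).
Mode = (a−1)/b = 9/39.4 ≈ 0.228.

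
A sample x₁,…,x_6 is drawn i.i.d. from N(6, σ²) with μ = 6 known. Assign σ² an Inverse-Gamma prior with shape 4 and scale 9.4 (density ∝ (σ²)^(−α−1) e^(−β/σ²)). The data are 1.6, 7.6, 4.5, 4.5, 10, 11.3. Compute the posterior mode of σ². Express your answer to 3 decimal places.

Sum of squared deviations about the known mean: SS = (1.6−6)² + (7.6−6)² + (4.5−6)² + (4.5−6)² + (10−6)² + (11.3−6)² = 70.51.
The Normal likelihood contributes (σ²)^(−n/2) exp(−SS/(2σ²)), so the posterior is Inverse-Gamma(α + n/2, β + SS/2) = Inverse-Gamma(7, 44.655).
The mode of Inverse-Gamma(a, b) is b/(a+1) = 44.655/8 ≈ 5.582.

σ̂²_MAP = 5.582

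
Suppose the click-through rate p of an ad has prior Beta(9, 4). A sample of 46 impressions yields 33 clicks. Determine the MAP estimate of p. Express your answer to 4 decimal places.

Prior: Beta(9, 4).
Data: 33 successes in 46 trials. The binomial likelihood contributes p^33(1−p)^13, so the posterior is Beta(9+33, 4+13) = Beta(42, 17).
For Beta(a, b) with a, b > 1 the mode is (a−1)/(a+b−2) = 41/57 ≈ 0.7193.

p̂_MAP = 0.7193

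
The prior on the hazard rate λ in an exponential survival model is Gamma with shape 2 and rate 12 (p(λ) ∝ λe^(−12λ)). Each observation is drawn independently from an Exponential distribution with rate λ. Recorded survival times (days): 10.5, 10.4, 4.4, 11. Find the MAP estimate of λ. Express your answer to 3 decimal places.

The Exponential(rate=λ) likelihood is ∝ λ^n e^(−λΣtᵢ). Here n = 4 and Σtᵢ = 10.5 + 10.4 + 4.4 + 11 = 36.3.
Posterior ∝ λe^(−12λ) · λ^4e^(−36.3λ) = λ^5e^(−48.3λ), i.e. Gamma(6, 48.3).
Mode = (a−1)/b = 5/48.3 ≈ 0.104.

λ̂_MAP = 0.104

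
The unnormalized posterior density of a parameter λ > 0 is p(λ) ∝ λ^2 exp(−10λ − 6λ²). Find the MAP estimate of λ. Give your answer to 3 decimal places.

λ̂_MAP = 0.167

ℓ'(λ) = 2/λ − 10 − 12λ. Setting this to zero and multiplying by λ: 12λ² + 10λ − 2 = 0.
λ = (−10 + √(10² + 4·12·2)) / (2·12) = (−10 + √196) / 24 = (−10 + 14)/24 = 1/6.
ℓ''(λ) = −2/λ² − 12 < 0, confirming a maximum.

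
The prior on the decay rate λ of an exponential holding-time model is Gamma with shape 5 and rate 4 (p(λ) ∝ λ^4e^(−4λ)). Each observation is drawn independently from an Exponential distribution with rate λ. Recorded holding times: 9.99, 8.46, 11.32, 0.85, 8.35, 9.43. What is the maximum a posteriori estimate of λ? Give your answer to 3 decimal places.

The Exponential(rate=λ) likelihood is ∝ λ^n e^(−λΣtᵢ). Here n = 6 and Σtᵢ = 9.99 + 8.46 + 11.32 + 0.85 + 8.35 + 9.43 = 48.40.
Posterior ∝ λ^4e^(−4λ) · λ^6e^(−48.40λ) = λ^10e^(−52.40λ), i.e. Gamma(11, 52.40).
Mode = (a−1)/b = 10/52.40 ≈ 0.191.

λ̂_MAP = 0.191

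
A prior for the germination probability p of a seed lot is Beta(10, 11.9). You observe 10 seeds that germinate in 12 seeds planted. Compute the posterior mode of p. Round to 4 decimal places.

Prior: Beta(10, 11.9).
Data: 10 successes in 12 trials. The binomial likelihood contributes p^10(1−p)^2, so the posterior is Beta(10+10, 11.9+2) = Beta(20, 13.9).
For Beta(a, b) with a, b > 1 the mode is (a−1)/(a+b−2) = 19/31.9 ≈ 0.5956.

p̂_MAP = 0.5956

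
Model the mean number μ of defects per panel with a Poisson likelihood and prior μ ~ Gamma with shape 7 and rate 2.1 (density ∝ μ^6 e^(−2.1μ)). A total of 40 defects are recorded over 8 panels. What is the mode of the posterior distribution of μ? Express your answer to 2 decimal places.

μ̂_MAP = 4.55

Σxᵢ = 40, n = 8.
Posterior ∝ μ^6e^(−2.1μ) · μ^40e^(−8μ) = μ^46e^(−10.1μ), i.e. Gamma(shape=47, rate=10.1).
The mode of a Gamma(a, b) with a ≥ 1 (shape–rate) is (a−1)/b = 46/10.1 ≈ 4.55.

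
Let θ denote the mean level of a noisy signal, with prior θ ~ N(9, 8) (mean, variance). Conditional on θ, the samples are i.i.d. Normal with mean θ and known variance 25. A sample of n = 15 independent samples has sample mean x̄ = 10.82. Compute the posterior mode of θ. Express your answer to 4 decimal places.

θ̂_MAP = 10.5062

n = 15, x̄ = 10.82.
For a Normal prior and Normal likelihood with known variance, the posterior is Normal; its mode equals its mean, the precision-weighted average.
Prior precision 1/σ₀² = 1/8 = 0.125; data precision n/σ² = 15/25 = 0.6.
θ̂ = (0.125·9 + 0.6·10.82) / (0.125 + 0.6) = 7.617/0.725 = 7617/725 ≈ 10.5062.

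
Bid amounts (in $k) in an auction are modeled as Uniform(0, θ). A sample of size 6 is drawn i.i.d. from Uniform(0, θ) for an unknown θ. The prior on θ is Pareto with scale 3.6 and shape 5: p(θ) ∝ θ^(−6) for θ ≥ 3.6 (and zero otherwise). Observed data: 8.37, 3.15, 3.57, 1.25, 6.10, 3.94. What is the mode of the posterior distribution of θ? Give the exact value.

θ̂_MAP = 8.37

The Uniform(0, θ) likelihood is θ^(−n) for θ ≥ max(xᵢ), zero otherwise. Here max(xᵢ) = 8.37.
Posterior ∝ θ^(−6) · θ^(−6) = θ^(−12) on θ ≥ max(3.6, 8.37) = 8.37.
This density is strictly decreasing in θ, so the posterior mode lies at the lower boundary of the support.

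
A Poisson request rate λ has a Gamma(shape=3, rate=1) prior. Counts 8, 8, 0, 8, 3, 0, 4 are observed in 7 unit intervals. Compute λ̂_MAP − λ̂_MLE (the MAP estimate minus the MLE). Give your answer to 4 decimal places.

MAP − MLE = -0.3036

Σxᵢ = 31. Posterior is Gamma(34, 8); MAP = (34−1)/8 = 33/8 ≈ 4.12500.
MLE = x̄ = 31/7 ≈ 4.42857.
Difference = 33/8 − 31/7 = -17/56 ≈ -0.3036.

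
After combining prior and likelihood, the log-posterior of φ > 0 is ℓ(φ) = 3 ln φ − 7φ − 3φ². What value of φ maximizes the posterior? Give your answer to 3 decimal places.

φ̂_MAP = 0.333

ℓ'(φ) = 3/φ − 7 − 6φ. Setting this to zero and multiplying by φ: 6φ² + 7φ − 3 = 0.
φ = (−7 + √(7² + 4·6·3)) / (2·6) = (−7 + √121) / 12 = (−7 + 11)/12 = 1/3.
ℓ''(φ) = −3/φ² − 6 < 0, confirming a maximum.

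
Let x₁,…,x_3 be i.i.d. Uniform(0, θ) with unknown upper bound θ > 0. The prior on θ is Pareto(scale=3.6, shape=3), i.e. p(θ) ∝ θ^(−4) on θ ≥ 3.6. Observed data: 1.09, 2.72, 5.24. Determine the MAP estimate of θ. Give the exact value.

θ̂_MAP = 5.24

The Uniform(0, θ) likelihood is θ^(−n) for θ ≥ max(xᵢ), zero otherwise. Here max(xᵢ) = 5.24.
Posterior ∝ θ^(−4) · θ^(−3) = θ^(−7) on θ ≥ max(3.6, 5.24) = 5.24.
This density is strictly decreasing in θ, so the posterior mode lies at the lower boundary of the support.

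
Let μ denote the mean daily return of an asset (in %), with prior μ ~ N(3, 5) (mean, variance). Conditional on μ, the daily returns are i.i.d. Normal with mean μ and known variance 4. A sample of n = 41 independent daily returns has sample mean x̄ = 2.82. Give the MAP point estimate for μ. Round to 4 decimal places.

μ̂_MAP = 2.8234

n = 41, x̄ = 2.82.
For a Normal prior and Normal likelihood with known variance, the posterior is Normal; its mode equals its mean, the precision-weighted average.
Prior precision 1/σ₀² = 1/5 = 0.2; data precision n/σ² = 41/4 = 10.25.
μ̂ = (0.2·3 + 10.25·2.82) / (0.2 + 10.25) = 29.505/10.45 = 5901/2090 ≈ 2.8234.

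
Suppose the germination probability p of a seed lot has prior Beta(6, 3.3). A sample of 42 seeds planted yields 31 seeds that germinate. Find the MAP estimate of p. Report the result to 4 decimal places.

Prior: Beta(6, 3.3).
Data: 31 successes in 42 trials. The binomial likelihood contributes p^31(1−p)^11, so the posterior is Beta(6+31, 3.3+11) = Beta(37, 14.3).
For Beta(a, b) with a, b > 1 the mode is (a−1)/(a+b−2) = 36/49.3 ≈ 0.7302.

p̂_MAP = 0.7302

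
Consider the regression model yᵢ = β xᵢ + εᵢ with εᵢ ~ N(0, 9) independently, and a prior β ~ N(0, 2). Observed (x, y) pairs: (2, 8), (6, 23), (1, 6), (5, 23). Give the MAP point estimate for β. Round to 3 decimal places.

log p(β | y) = −Σ(yᵢ − βxᵢ)²/(2·9) − β²/(2·2) + const.
Setting the derivative to zero: Σxᵢ(yᵢ − βxᵢ)/9 − β/2 = 0, so β = Σxᵢyᵢ / (Σxᵢ² + σ²/τ²).
Σxᵢyᵢ = 2·8 + 6·23 + 1·6 + 5·23 = 275; Σxᵢ² = 66; σ²/τ² = 4.5.
β̂_MAP = 275 / (66 + 4.5) = 275/70.5 ≈ 3.901.

β̂_MAP = 3.901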